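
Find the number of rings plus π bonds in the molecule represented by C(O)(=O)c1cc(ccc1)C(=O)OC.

Molecular formula from the SMILES: C9H8O4.
DoU = (2C + 2 + N − H − X)/2 = (2·9 + 2 + 0 − 8 − 0)/2 = 12/2 = 6.
(Structurally: 1 ring(s) + 5 π bond(s) = 6.)

6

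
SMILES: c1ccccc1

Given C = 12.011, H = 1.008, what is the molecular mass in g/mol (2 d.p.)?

Molecular formula: C6H6.
M = 6×12.011 + 6×1.008 = 78.11 g/mol.

78.11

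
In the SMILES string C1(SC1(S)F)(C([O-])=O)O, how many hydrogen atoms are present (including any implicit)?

Hydrogens are implicit in SMILES; fill each atom to its normal valence:
  3 × C: no H
  1 × F: no H
  1 × O: 1 H
  1 × O: no H
  1 × O (charge -1): no H
  1 × S: 1 H
  1 × S: no H
  Total hydrogens = 2.

2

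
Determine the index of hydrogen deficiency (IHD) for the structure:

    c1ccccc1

Molecular formula from the SMILES: C6H6.
DoU = (2C + 2 + N − H − X)/2 = (2·6 + 2 + 0 − 6 − 0)/2 = 8/2 = 4.
(Structurally: 1 ring(s) + 3 π bond(s) = 4.)

4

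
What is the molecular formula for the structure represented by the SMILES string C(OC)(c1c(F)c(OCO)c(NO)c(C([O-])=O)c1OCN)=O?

C11H12FN2O8-

Heavy atoms from the SMILES: 11 C, 1 F, 2 N, 8 O.
Implicit hydrogens by atom environment:
  6 × C (aromatic): no H
  5 × O: no H
  2 × C: 2 H each → 4
  2 × C: no H
  2 × O: 1 H each → 2
  1 × C: 3 H
  1 × F: no H
  1 × N: 2 H
  1 × N: 1 H
  1 × O (charge -1): no H
  Total hydrogens = 12.
Net charge -1.
Molecular formula: C11H12FN2O8-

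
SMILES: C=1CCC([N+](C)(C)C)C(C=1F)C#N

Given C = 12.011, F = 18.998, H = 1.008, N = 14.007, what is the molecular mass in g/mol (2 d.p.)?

183.25

Molecular formula: C10H16FN2+.
M = 10×12.011 + 1×18.998 + 16×1.008 + 2×14.007 = 183.25 g/mol.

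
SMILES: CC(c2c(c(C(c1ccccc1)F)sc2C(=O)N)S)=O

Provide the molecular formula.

Heavy atoms from the SMILES: 14 C, 1 F, 1 N, 2 O, 2 S.
Implicit hydrogens by atom environment:
  5 × C (aromatic): 1 H each → 5
  5 × C (aromatic): no H
  2 × C: no H
  2 × O: no H
  1 × C: 3 H
  1 × C: 1 H
  1 × F: no H
  1 × N: 2 H
  1 × S: 1 H
  1 × S (aromatic): no H
  Total hydrogens = 12.
Molecular formula: C14H12FNO2S2

C14H12FNO2S2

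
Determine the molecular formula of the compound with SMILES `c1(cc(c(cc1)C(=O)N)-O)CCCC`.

Heavy atoms from the SMILES: 11 C, 1 N, 2 O.
Implicit hydrogens by atom environment:
  3 × C: 2 H each → 6
  3 × C (aromatic): 1 H each → 3
  3 × C (aromatic): no H
  1 × C: 3 H
  1 × C: no H
  1 × N: 2 H
  1 × O: 1 H
  1 × O: no H
  Total hydrogens = 15.
Molecular formula: C11H15NO2

C11H15NO2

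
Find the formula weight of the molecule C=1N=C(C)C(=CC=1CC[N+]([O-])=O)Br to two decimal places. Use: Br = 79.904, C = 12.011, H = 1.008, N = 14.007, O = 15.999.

245.08

Molecular formula: C8H9BrN2O2.
M = 1×79.904 + 8×12.011 + 9×1.008 + 2×14.007 + 2×15.999 = 245.08 g/mol.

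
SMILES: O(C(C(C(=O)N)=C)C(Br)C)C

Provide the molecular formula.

C7H12BrNO2

Heavy atoms from the SMILES: 1 Br, 7 C, 1 N, 2 O.
Implicit hydrogens by atom environment:
  2 × C: 3 H each → 6
  2 × C: 1 H each → 2
  2 × C: no H
  2 × O: no H
  1 × Br: no H
  1 × C: 2 H
  1 × N: 2 H
  Total hydrogens = 12.
Molecular formula: C7H12BrNO2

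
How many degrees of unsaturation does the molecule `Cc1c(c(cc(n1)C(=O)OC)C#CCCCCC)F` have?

7

Molecular formula from the SMILES: C15H18FNO2.
DoU = (2C + 2 + N − H − X)/2 = (2·15 + 2 + 1 − 18 − 1)/2 = 14/2 = 7.
(Structurally: 1 ring(s) + 6 π bond(s) = 7.)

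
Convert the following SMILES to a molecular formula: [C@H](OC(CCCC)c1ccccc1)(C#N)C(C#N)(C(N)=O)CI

C17H20IN3O2

Heavy atoms from the SMILES: 17 C, 1 I, 3 N, 2 O.
Implicit hydrogens by atom environment:
  5 × C (aromatic): 1 H each → 5
  4 × C: 2 H each → 8
  4 × C: no H
  2 × C: 1 H each → 2
  2 × N: no H
  2 × O: no H
  1 × C: 3 H
  1 × C (aromatic): no H
  1 × I: no H
  1 × N: 2 H
  Total hydrogens = 20.
Molecular formula: C17H20IN3O2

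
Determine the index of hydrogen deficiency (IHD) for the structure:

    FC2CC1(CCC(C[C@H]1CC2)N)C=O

3

Molecular formula from the SMILES: C11H18FNO.
DoU = (2C + 2 + N − H − X)/2 = (2·11 + 2 + 1 − 18 − 1)/2 = 6/2 = 3.
(Structurally: 2 ring(s) + 1 π bond(s) = 3.)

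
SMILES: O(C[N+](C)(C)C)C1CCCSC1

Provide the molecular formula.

C9H20NOS+

Heavy atoms from the SMILES: 9 C, 1 N, 1 O, 1 S.
Implicit hydrogens by atom environment:
  5 × C: 2 H each → 10
  3 × C: 3 H each → 9
  1 × C: 1 H
  1 × N (charge +1): no H
  1 × O: no H
  1 × S: no H
  Total hydrogens = 20.
Net charge +1.
Molecular formula: C9H20NOS+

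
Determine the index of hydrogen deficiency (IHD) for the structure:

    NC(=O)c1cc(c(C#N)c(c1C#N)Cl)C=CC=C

11

Molecular formula from the SMILES: C13H8ClN3O.
DoU = (2C + 2 + N − H − X)/2 = (2·13 + 2 + 3 − 8 − 1)/2 = 22/2 = 11.
(Structurally: 1 ring(s) + 10 π bond(s) = 11.)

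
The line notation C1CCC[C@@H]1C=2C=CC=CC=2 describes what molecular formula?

C11H14

Heavy atoms from the SMILES: 11 C.
Implicit hydrogens by atom environment:
  5 × C (aromatic): 1 H each → 5
  4 × C: 2 H each → 8
  1 × C: 1 H
  1 × C (aromatic): no H
  Total hydrogens = 14.
Molecular formula: C11H14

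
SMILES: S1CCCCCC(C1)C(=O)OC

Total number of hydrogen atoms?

Hydrogens are implicit in SMILES; fill each atom to its normal valence:
  6 × C: 2 H each → 12
  2 × O: no H
  1 × C: 3 H
  1 × C: 1 H
  1 × C: no H
  1 × S: no H
  Total hydrogens = 16.

16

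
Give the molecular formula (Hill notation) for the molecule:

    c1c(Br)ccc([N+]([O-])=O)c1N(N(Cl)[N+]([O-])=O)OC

C7H6BrClN4O5

Heavy atoms from the SMILES: 1 Br, 7 C, 1 Cl, 4 N, 5 O.
Implicit hydrogens by atom environment:
  3 × C (aromatic): 1 H each → 3
  3 × C (aromatic): no H
  3 × O: no H
  2 × N (charge +1): no H
  2 × N: no H
  2 × O (charge -1): no H
  1 × Br: no H
  1 × C: 3 H
  1 × Cl: no H
  Total hydrogens = 6.
Molecular formula: C7H6BrClN4O5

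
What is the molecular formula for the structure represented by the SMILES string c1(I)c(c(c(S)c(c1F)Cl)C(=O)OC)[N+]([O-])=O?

Heavy atoms from the SMILES: 8 C, 1 Cl, 1 F, 1 I, 1 N, 4 O, 1 S.
Implicit hydrogens by atom environment:
  6 × C (aromatic): no H
  3 × O: no H
  1 × C: 3 H
  1 × C: no H
  1 × Cl: no H
  1 × F: no H
  1 × I: no H
  1 × N (charge +1): no H
  1 × O (charge -1): no H
  1 × S: 1 H
  Total hydrogens = 4.
Molecular formula: C8H4ClFINO4S

C8H4ClFINO4S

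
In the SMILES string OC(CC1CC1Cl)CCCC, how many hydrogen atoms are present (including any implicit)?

Hydrogens are implicit in SMILES; fill each atom to its normal valence:
  5 × C: 2 H each → 10
  3 × C: 1 H each → 3
  1 × C: 3 H
  1 × Cl: no H
  1 × O: 1 H
  Total hydrogens = 17.

17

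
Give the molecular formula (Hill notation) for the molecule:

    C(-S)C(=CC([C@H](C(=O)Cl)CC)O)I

Heavy atoms from the SMILES: 8 C, 1 Cl, 1 I, 2 O, 1 S.
Implicit hydrogens by atom environment:
  3 × C: 1 H each → 3
  2 × C: 2 H each → 4
  2 × C: no H
  1 × C: 3 H
  1 × Cl: no H
  1 × I: no H
  1 × O: 1 H
  1 × O: no H
  1 × S: 1 H
  Total hydrogens = 12.
Molecular formula: C8H12ClIO2S

C8H12ClIO2S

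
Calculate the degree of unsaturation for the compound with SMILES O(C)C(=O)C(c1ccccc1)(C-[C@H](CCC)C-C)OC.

Molecular formula from the SMILES: C17H26O3.
DoU = (2C + 2 + N − H − X)/2 = (2·17 + 2 + 0 − 26 − 0)/2 = 10/2 = 5.
(Structurally: 1 ring(s) + 4 π bond(s) = 5.)

5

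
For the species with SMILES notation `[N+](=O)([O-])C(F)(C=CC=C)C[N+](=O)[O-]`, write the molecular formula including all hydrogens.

C6H7FN2O4

Heavy atoms from the SMILES: 6 C, 1 F, 2 N, 4 O.
Implicit hydrogens by atom environment:
  3 × C: 1 H each → 3
  2 × C: 2 H each → 4
  2 × N (charge +1): no H
  2 × O: no H
  2 × O (charge -1): no H
  1 × C: no H
  1 × F: no H
  Total hydrogens = 7.
Molecular formula: C6H7FN2O4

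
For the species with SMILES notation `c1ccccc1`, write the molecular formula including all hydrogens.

C6H6

Heavy atoms from the SMILES: 6 C.
Implicit hydrogens by atom environment:
  6 × C (aromatic): 1 H each → 6
  Total hydrogens = 6.
Molecular formula: C6H6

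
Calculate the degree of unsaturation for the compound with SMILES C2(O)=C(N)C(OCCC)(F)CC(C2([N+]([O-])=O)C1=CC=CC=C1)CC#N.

Molecular formula from the SMILES: C17H20FN3O4.
DoU = (2C + 2 + N − H − X)/2 = (2·17 + 2 + 3 − 20 − 1)/2 = 18/2 = 9.
(Structurally: 2 ring(s) + 7 π bond(s) = 9.)

9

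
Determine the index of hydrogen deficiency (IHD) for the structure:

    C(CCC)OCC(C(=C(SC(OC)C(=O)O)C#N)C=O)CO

5

Molecular formula from the SMILES: C14H21NO6S.
DoU = (2C + 2 + N − H − X)/2 = (2·14 + 2 + 1 − 21 − 0)/2 = 10/2 = 5.
(Structurally: 0 ring(s) + 5 π bond(s) = 5.)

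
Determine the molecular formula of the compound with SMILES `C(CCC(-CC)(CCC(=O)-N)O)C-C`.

C11H23NO2

Heavy atoms from the SMILES: 11 C, 1 N, 2 O.
Implicit hydrogens by atom environment:
  7 × C: 2 H each → 14
  2 × C: 3 H each → 6
  2 × C: no H
  1 × N: 2 H
  1 × O: 1 H
  1 × O: no H
  Total hydrogens = 23.
Molecular formula: C11H23NO2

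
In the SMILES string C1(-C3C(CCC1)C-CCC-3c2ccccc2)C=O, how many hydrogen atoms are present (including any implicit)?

Hydrogens are implicit in SMILES; fill each atom to its normal valence:
  6 × C: 2 H each → 12
  5 × C: 1 H each → 5
  5 × C (aromatic): 1 H each → 5
  1 × C (aromatic): no H
  1 × O: no H
  Total hydrogens = 22.

22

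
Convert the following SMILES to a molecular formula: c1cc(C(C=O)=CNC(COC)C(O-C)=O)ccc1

C14H17NO4

Heavy atoms from the SMILES: 14 C, 1 N, 4 O.
Implicit hydrogens by atom environment:
  5 × C (aromatic): 1 H each → 5
  4 × O: no H
  3 × C: 1 H each → 3
  2 × C: 3 H each → 6
  2 × C: no H
  1 × C: 2 H
  1 × C (aromatic): no H
  1 × N: 1 H
  Total hydrogens = 17.
Molecular formula: C14H17NO4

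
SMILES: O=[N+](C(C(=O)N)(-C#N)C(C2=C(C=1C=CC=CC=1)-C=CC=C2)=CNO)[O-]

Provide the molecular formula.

C17H14N4O4

Heavy atoms from the SMILES: 17 C, 4 N, 4 O.
Implicit hydrogens by atom environment:
  9 × C (aromatic): 1 H each → 9
  4 × C: no H
  3 × C (aromatic): no H
  2 × O: no H
  1 × C: 1 H
  1 × N: 2 H
  1 × N: 1 H
  1 × N: no H
  1 × N (charge +1): no H
  1 × O: 1 H
  1 × O (charge -1): no H
  Total hydrogens = 14.
Molecular formula: C17H14N4O4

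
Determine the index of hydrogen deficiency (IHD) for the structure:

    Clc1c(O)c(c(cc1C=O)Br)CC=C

Molecular formula from the SMILES: C10H8BrClO2.
DoU = (2C + 2 + N − H − X)/2 = (2·10 + 2 + 0 − 8 − 2)/2 = 12/2 = 6.
(Structurally: 1 ring(s) + 5 π bond(s) = 6.)

6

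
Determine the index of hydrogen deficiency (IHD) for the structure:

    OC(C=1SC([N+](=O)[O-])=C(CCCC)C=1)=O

Molecular formula from the SMILES: C9H11NO4S.
DoU = (2C + 2 + N − H − X)/2 = (2·9 + 2 + 1 − 11 − 0)/2 = 10/2 = 5.
(Structurally: 1 ring(s) + 4 π bond(s) = 5.)

5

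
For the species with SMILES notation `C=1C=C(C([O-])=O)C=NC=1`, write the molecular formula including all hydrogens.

Heavy atoms from the SMILES: 6 C, 1 N, 2 O.
Implicit hydrogens by atom environment:
  4 × C (aromatic): 1 H each → 4
  1 × C (aromatic): no H
  1 × C: no H
  1 × N (aromatic): no H
  1 × O: no H
  1 × O (charge -1): no H
  Total hydrogens = 4.
Net charge -1.
Molecular formula: C6H4NO2-

C6H4NO2-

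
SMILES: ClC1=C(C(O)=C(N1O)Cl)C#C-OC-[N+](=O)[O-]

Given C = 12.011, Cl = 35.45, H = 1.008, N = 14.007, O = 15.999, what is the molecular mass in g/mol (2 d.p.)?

Molecular formula: C7H4Cl2N2O5.
M = 7×12.011 + 2×35.45 + 4×1.008 + 2×14.007 + 5×15.999 = 267.02 g/mol.

267.02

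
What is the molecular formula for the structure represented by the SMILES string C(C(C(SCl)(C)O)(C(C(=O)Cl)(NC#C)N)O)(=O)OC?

Heavy atoms from the SMILES: 9 C, 2 Cl, 2 N, 5 O, 1 S.
Implicit hydrogens by atom environment:
  6 × C: no H
  3 × O: no H
  2 × C: 3 H each → 6
  2 × Cl: no H
  2 × O: 1 H each → 2
  1 × C: 1 H
  1 × N: 2 H
  1 × N: 1 H
  1 × S: no H
  Total hydrogens = 12.
Molecular formula: C9H12Cl2N2O5S

C9H12Cl2N2O5S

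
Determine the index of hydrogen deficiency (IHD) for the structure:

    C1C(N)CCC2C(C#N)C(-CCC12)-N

4

Molecular formula from the SMILES: C11H19N3.
DoU = (2C + 2 + N − H − X)/2 = (2·11 + 2 + 3 − 19 − 0)/2 = 8/2 = 4.
(Structurally: 2 ring(s) + 2 π bond(s) = 4.)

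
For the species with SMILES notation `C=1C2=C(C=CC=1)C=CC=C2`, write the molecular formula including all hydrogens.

C10H8

Heavy atoms from the SMILES: 10 C.
Implicit hydrogens by atom environment:
  8 × C (aromatic): 1 H each → 8
  2 × C (aromatic): no H
  Total hydrogens = 8.
Molecular formula: C10H8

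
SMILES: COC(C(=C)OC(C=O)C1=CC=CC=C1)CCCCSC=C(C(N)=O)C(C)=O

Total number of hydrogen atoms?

27

Hydrogens are implicit in SMILES; fill each atom to its normal valence:
  5 × C: 2 H each → 10
  5 × C (aromatic): 1 H each → 5
  5 × O: no H
  4 × C: 1 H each → 4
  4 × C: no H
  2 × C: 3 H each → 6
  1 × C (aromatic): no H
  1 × N: 2 H
  1 × S: no H
  Total hydrogens = 27.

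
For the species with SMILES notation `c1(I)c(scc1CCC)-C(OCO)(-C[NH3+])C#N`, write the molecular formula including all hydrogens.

Heavy atoms from the SMILES: 11 C, 1 I, 2 N, 2 O, 1 S.
Implicit hydrogens by atom environment:
  4 × C: 2 H each → 8
  3 × C (aromatic): no H
  2 × C: no H
  1 × C: 3 H
  1 × C (aromatic): 1 H
  1 × I: no H
  1 × N (charge +1): 3 H
  1 × N: no H
  1 × O: 1 H
  1 × O: no H
  1 × S (aromatic): no H
  Total hydrogens = 16.
Net charge +1.
Molecular formula: C11H16IN2O2S+

C11H16IN2O2S+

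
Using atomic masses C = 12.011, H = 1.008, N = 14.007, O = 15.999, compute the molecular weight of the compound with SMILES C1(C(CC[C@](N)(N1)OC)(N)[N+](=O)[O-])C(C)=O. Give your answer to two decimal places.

Molecular formula: C8H16N4O4.
M = 8×12.011 + 16×1.008 + 4×14.007 + 4×15.999 = 232.24 g/mol.

232.24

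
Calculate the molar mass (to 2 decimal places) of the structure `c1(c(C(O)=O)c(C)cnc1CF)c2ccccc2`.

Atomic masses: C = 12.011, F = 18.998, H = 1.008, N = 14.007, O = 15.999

Molecular formula: C14H12FNO2.
M = 14×12.011 + 1×18.998 + 12×1.008 + 1×14.007 + 2×15.999 = 245.25 g/mol.

245.25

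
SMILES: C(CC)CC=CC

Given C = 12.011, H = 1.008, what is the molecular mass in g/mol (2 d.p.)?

Molecular formula: C7H14.
M = 7×12.011 + 14×1.008 = 98.19 g/mol.

98.19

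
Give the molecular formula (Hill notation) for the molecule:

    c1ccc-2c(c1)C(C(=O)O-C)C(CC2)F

Heavy atoms from the SMILES: 12 C, 1 F, 2 O.
Implicit hydrogens by atom environment:
  4 × C (aromatic): 1 H each → 4
  2 × C: 2 H each → 4
  2 × C: 1 H each → 2
  2 × C (aromatic): no H
  2 × O: no H
  1 × C: 3 H
  1 × C: no H
  1 × F: no H
  Total hydrogens = 13.
Molecular formula: C12H13FO2

C12H13FO2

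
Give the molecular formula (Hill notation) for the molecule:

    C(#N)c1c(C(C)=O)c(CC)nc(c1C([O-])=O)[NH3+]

C11H11N3O3

Heavy atoms from the SMILES: 11 C, 3 N, 3 O.
Implicit hydrogens by atom environment:
  5 × C (aromatic): no H
  3 × C: no H
  2 × C: 3 H each → 6
  2 × O: no H
  1 × C: 2 H
  1 × N (charge +1): 3 H
  1 × N (aromatic): no H
  1 × N: no H
  1 × O (charge -1): no H
  Total hydrogens = 11.
Molecular formula: C11H11N3O3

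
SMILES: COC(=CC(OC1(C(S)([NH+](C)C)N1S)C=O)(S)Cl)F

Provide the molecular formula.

Heavy atoms from the SMILES: 9 C, 1 Cl, 1 F, 2 N, 3 O, 3 S.
Implicit hydrogens by atom environment:
  4 × C: no H
  3 × C: 3 H each → 9
  3 × O: no H
  3 × S: 1 H each → 3
  2 × C: 1 H each → 2
  1 × Cl: no H
  1 × F: no H
  1 × N (charge +1): 1 H
  1 × N: no H
  Total hydrogens = 15.
Net charge +1.
Molecular formula: C9H15ClFN2O3S3+

C9H15ClFN2O3S3+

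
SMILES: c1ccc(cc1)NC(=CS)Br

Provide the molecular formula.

C8H8BrNS

Heavy atoms from the SMILES: 1 Br, 8 C, 1 N, 1 S.
Implicit hydrogens by atom environment:
  5 × C (aromatic): 1 H each → 5
  1 × Br: no H
  1 × C: 1 H
  1 × C: no H
  1 × C (aromatic): no H
  1 × N: 1 H
  1 × S: 1 H
  Total hydrogens = 8.
Molecular formula: C8H8BrNS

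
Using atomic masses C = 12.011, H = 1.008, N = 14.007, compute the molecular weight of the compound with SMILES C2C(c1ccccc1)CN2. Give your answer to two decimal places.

133.19

Molecular formula: C9H11N.
M = 9×12.011 + 11×1.008 + 1×14.007 = 133.19 g/mol.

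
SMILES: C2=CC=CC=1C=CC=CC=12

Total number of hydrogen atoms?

8

Hydrogens are implicit in SMILES; fill each atom to its normal valence:
  8 × C (aromatic): 1 H each → 8
  2 × C (aromatic): no H
  Total hydrogens = 8.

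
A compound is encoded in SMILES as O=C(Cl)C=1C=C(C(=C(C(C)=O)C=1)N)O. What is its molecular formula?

C9H8ClNO3

Heavy atoms from the SMILES: 9 C, 1 Cl, 1 N, 3 O.
Implicit hydrogens by atom environment:
  4 × C (aromatic): no H
  2 × C (aromatic): 1 H each → 2
  2 × C: no H
  2 × O: no H
  1 × C: 3 H
  1 × Cl: no H
  1 × N: 2 H
  1 × O: 1 H
  Total hydrogens = 8.
Molecular formula: C9H8ClNO3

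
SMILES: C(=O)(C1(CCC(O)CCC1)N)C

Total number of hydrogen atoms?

17

Hydrogens are implicit in SMILES; fill each atom to its normal valence:
  5 × C: 2 H each → 10
  2 × C: no H
  1 × C: 3 H
  1 × C: 1 H
  1 × N: 2 H
  1 × O: 1 H
  1 × O: no H
  Total hydrogens = 17.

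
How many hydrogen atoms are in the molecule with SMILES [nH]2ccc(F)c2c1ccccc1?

Hydrogens are implicit in SMILES; fill each atom to its normal valence:
  7 × C (aromatic): 1 H each → 7
  3 × C (aromatic): no H
  1 × F: no H
  1 × N (aromatic): 1 H
  Total hydrogens = 8.

8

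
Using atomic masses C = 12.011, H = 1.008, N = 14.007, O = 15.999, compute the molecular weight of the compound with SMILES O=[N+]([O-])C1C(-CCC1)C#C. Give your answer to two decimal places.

Molecular formula: C7H9NO2.
M = 7×12.011 + 9×1.008 + 1×14.007 + 2×15.999 = 139.15 g/mol.

139.15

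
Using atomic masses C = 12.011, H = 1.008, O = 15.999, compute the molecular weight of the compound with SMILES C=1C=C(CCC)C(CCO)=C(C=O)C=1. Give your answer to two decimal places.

Molecular formula: C12H16O2.
M = 12×12.011 + 16×1.008 + 2×15.999 = 192.26 g/mol.

192.26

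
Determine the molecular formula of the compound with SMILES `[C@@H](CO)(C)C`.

C4H10O

Heavy atoms from the SMILES: 4 C, 1 O.
Implicit hydrogens by atom environment:
  2 × C: 3 H each → 6
  1 × C: 2 H
  1 × C: 1 H
  1 × O: 1 H
  Total hydrogens = 10.
Molecular formula: C4H10O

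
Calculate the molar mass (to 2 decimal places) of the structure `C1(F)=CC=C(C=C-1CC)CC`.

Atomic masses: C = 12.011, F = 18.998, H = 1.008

152.21

Molecular formula: C10H13F.
M = 10×12.011 + 1×18.998 + 13×1.008 = 152.21 g/mol.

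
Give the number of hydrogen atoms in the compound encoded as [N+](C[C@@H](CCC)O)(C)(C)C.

Hydrogens are implicit in SMILES; fill each atom to its normal valence:
  4 × C: 3 H each → 12
  3 × C: 2 H each → 6
  1 × C: 1 H
  1 × N (charge +1): no H
  1 × O: 1 H
  Total hydrogens = 20.

20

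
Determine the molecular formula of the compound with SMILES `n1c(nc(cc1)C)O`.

C5H6N2O

Heavy atoms from the SMILES: 5 C, 2 N, 1 O.
Implicit hydrogens by atom environment:
  2 × C (aromatic): 1 H each → 2
  2 × C (aromatic): no H
  2 × N (aromatic): no H
  1 × C: 3 H
  1 × O: 1 H
  Total hydrogens = 6.
Molecular formula: C5H6N2O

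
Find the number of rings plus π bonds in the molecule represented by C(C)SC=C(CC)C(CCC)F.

Molecular formula from the SMILES: C10H19FS.
DoU = (2C + 2 + N − H − X)/2 = (2·10 + 2 + 0 − 19 − 1)/2 = 2/2 = 1.
(Structurally: 0 ring(s) + 1 π bond(s) = 1.)

1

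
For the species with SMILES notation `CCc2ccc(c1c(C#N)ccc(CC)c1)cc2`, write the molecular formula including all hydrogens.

Heavy atoms from the SMILES: 17 C, 1 N.
Implicit hydrogens by atom environment:
  7 × C (aromatic): 1 H each → 7
  5 × C (aromatic): no H
  2 × C: 3 H each → 6
  2 × C: 2 H each → 4
  1 × C: no H
  1 × N: no H
  Total hydrogens = 17.
Molecular formula: C17H17N

C17H17N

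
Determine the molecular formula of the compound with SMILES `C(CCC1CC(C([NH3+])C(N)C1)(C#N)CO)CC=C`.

C14H26N3O+

Heavy atoms from the SMILES: 14 C, 3 N, 1 O.
Implicit hydrogens by atom environment:
  8 × C: 2 H each → 16
  4 × C: 1 H each → 4
  2 × C: no H
  1 × N (charge +1): 3 H
  1 × N: 2 H
  1 × N: no H
  1 × O: 1 H
  Total hydrogens = 26.
Net charge +1.
Molecular formula: C14H26N3O+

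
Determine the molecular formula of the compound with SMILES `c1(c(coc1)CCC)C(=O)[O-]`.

C8H9O3-

Heavy atoms from the SMILES: 8 C, 3 O.
Implicit hydrogens by atom environment:
  2 × C: 2 H each → 4
  2 × C (aromatic): 1 H each → 2
  2 × C (aromatic): no H
  1 × C: 3 H
  1 × C: no H
  1 × O (aromatic): no H
  1 × O: no H
  1 × O (charge -1): no H
  Total hydrogens = 9.
Net charge -1.
Molecular formula: C8H9O3-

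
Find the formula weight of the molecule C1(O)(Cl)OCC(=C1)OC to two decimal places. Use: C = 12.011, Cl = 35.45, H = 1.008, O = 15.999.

150.56

Molecular formula: C5H7ClO3.
M = 5×12.011 + 1×35.45 + 7×1.008 + 3×15.999 = 150.56 g/mol.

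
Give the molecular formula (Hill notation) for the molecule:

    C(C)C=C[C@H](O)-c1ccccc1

C11H14O

Heavy atoms from the SMILES: 11 C, 1 O.
Implicit hydrogens by atom environment:
  5 × C (aromatic): 1 H each → 5
  3 × C: 1 H each → 3
  1 × C: 3 H
  1 × C: 2 H
  1 × C (aromatic): no H
  1 × O: 1 H
  Total hydrogens = 14.
Molecular formula: C11H14O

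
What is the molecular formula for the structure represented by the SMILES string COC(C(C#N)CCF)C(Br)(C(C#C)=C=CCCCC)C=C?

C18H23BrFNO

Heavy atoms from the SMILES: 1 Br, 18 C, 1 F, 1 N, 1 O.
Implicit hydrogens by atom environment:
  6 × C: 2 H each → 12
  5 × C: 1 H each → 5
  5 × C: no H
  2 × C: 3 H each → 6
  1 × Br: no H
  1 × F: no H
  1 × N: no H
  1 × O: no H
  Total hydrogens = 23.
Molecular formula: C18H23BrFNO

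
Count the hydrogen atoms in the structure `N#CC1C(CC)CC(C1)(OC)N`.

16

Hydrogens are implicit in SMILES; fill each atom to its normal valence:
  3 × C: 2 H each → 6
  2 × C: 3 H each → 6
  2 × C: 1 H each → 2
  2 × C: no H
  1 × N: 2 H
  1 × N: no H
  1 × O: no H
  Total hydrogens = 16.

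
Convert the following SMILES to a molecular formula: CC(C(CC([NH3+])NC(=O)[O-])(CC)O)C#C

Heavy atoms from the SMILES: 10 C, 2 N, 3 O.
Implicit hydrogens by atom environment:
  3 × C: 1 H each → 3
  3 × C: no H
  2 × C: 3 H each → 6
  2 × C: 2 H each → 4
  1 × N (charge +1): 3 H
  1 × N: 1 H
  1 × O: 1 H
  1 × O: no H
  1 × O (charge -1): no H
  Total hydrogens = 18.
Molecular formula: C10H18N2O3

C10H18N2O3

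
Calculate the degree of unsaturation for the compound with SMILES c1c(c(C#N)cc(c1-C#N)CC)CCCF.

Molecular formula from the SMILES: C13H13FN2.
DoU = (2C + 2 + N − H − X)/2 = (2·13 + 2 + 2 − 13 − 1)/2 = 16/2 = 8.
(Structurally: 1 ring(s) + 7 π bond(s) = 8.)

8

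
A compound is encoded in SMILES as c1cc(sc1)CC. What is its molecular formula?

Heavy atoms from the SMILES: 6 C, 1 S.
Implicit hydrogens by atom environment:
  3 × C (aromatic): 1 H each → 3
  1 × C: 3 H
  1 × C: 2 H
  1 × C (aromatic): no H
  1 × S (aromatic): no H
  Total hydrogens = 8.
Molecular formula: C6H8S

C6H8S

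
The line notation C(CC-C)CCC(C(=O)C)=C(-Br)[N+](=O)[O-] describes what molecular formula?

C10H16BrNO3

Heavy atoms from the SMILES: 1 Br, 10 C, 1 N, 3 O.
Implicit hydrogens by atom environment:
  5 × C: 2 H each → 10
  3 × C: no H
  2 × C: 3 H each → 6
  2 × O: no H
  1 × Br: no H
  1 × N (charge +1): no H
  1 × O (charge -1): no H
  Total hydrogens = 16.
Molecular formula: C10H16BrNO3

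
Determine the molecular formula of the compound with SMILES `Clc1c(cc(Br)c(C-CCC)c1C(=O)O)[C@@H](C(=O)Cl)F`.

C13H12BrCl2FO3

Heavy atoms from the SMILES: 1 Br, 13 C, 2 Cl, 1 F, 3 O.
Implicit hydrogens by atom environment:
  5 × C (aromatic): no H
  3 × C: 2 H each → 6
  2 × C: no H
  2 × Cl: no H
  2 × O: no H
  1 × Br: no H
  1 × C: 3 H
  1 × C (aromatic): 1 H
  1 × C: 1 H
  1 × F: no H
  1 × O: 1 H
  Total hydrogens = 12.
Molecular formula: C13H12BrCl2FO3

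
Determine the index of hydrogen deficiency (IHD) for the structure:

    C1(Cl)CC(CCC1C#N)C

Molecular formula from the SMILES: C8H12ClN.
DoU = (2C + 2 + N − H − X)/2 = (2·8 + 2 + 1 − 12 − 1)/2 = 6/2 = 3.
(Structurally: 1 ring(s) + 2 π bond(s) = 3.)

3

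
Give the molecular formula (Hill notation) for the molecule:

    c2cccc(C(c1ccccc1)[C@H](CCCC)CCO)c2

C20H26O

Heavy atoms from the SMILES: 20 C, 1 O.
Implicit hydrogens by atom environment:
  10 × C (aromatic): 1 H each → 10
  5 × C: 2 H each → 10
  2 × C: 1 H each → 2
  2 × C (aromatic): no H
  1 × C: 3 H
  1 × O: 1 H
  Total hydrogens = 26.
Molecular formula: C20H26O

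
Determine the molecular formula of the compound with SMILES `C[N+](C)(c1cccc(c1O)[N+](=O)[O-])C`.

Heavy atoms from the SMILES: 9 C, 2 N, 3 O.
Implicit hydrogens by atom environment:
  3 × C: 3 H each → 9
  3 × C (aromatic): 1 H each → 3
  3 × C (aromatic): no H
  2 × N (charge +1): no H
  1 × O: 1 H
  1 × O: no H
  1 × O (charge -1): no H
  Total hydrogens = 13.
Net charge +1.
Molecular formula: C9H13N2O3+

C9H13N2O3+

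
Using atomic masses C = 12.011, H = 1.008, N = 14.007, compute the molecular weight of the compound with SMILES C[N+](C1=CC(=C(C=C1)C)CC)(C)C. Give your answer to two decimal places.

Molecular formula: C12H20N+.
M = 12×12.011 + 20×1.008 + 1×14.007 = 178.30 g/mol.

178.30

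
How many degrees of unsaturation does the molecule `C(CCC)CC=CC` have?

Molecular formula from the SMILES: C8H16.
DoU = (2C + 2 + N − H − X)/2 = (2·8 + 2 + 0 − 16 − 0)/2 = 2/2 = 1.
(Structurally: 0 ring(s) + 1 π bond(s) = 1.)

1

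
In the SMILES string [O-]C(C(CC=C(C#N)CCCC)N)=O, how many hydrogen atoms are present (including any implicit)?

15

Hydrogens are implicit in SMILES; fill each atom to its normal valence:
  4 × C: 2 H each → 8
  3 × C: no H
  2 × C: 1 H each → 2
  1 × C: 3 H
  1 × N: 2 H
  1 × N: no H
  1 × O: no H
  1 × O (charge -1): no H
  Total hydrogens = 15.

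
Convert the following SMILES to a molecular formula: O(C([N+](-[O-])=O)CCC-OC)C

Heavy atoms from the SMILES: 6 C, 1 N, 4 O.
Implicit hydrogens by atom environment:
  3 × C: 2 H each → 6
  3 × O: no H
  2 × C: 3 H each → 6
  1 × C: 1 H
  1 × N (charge +1): no H
  1 × O (charge -1): no H
  Total hydrogens = 13.
Molecular formula: C6H13NO4

C6H13NO4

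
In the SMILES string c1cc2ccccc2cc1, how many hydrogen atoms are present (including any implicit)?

Hydrogens are implicit in SMILES; fill each atom to its normal valence:
  8 × C (aromatic): 1 H each → 8
  2 × C (aromatic): no H
  Total hydrogens = 8.

8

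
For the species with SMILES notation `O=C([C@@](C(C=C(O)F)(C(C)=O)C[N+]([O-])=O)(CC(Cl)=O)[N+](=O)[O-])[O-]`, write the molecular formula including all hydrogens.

C10H9ClFN2O9-

Heavy atoms from the SMILES: 10 C, 1 Cl, 1 F, 2 N, 9 O.
Implicit hydrogens by atom environment:
  6 × C: no H
  5 × O: no H
  3 × O (charge -1): no H
  2 × C: 2 H each → 4
  2 × N (charge +1): no H
  1 × C: 3 H
  1 × C: 1 H
  1 × Cl: no H
  1 × F: no H
  1 × O: 1 H
  Total hydrogens = 9.
Net charge -1.
Molecular formula: C10H9ClFN2O9-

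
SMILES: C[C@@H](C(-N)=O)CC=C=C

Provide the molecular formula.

Heavy atoms from the SMILES: 7 C, 1 N, 1 O.
Implicit hydrogens by atom environment:
  2 × C: 2 H each → 4
  2 × C: 1 H each → 2
  2 × C: no H
  1 × C: 3 H
  1 × N: 2 H
  1 × O: no H
  Total hydrogens = 11.
Molecular formula: C7H11NO

C7H11NO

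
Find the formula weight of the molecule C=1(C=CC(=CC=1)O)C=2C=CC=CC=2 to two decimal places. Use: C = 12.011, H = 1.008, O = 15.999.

170.21

Molecular formula: C12H10O.
M = 12×12.011 + 10×1.008 + 1×15.999 = 170.21 g/mol.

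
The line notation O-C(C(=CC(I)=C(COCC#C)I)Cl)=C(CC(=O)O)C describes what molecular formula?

C13H13ClI2O4

Heavy atoms from the SMILES: 13 C, 1 Cl, 2 I, 4 O.
Implicit hydrogens by atom environment:
  7 × C: no H
  3 × C: 2 H each → 6
  2 × C: 1 H each → 2
  2 × I: no H
  2 × O: 1 H each → 2
  2 × O: no H
  1 × C: 3 H
  1 × Cl: no H
  Total hydrogens = 13.
Molecular formula: C13H13ClI2O4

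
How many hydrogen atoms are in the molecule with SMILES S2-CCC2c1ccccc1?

Hydrogens are implicit in SMILES; fill each atom to its normal valence:
  5 × C (aromatic): 1 H each → 5
  2 × C: 2 H each → 4
  1 × C: 1 H
  1 × C (aromatic): no H
  1 × S: no H
  Total hydrogens = 10.

10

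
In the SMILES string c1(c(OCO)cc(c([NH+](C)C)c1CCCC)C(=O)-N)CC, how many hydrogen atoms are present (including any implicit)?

Hydrogens are implicit in SMILES; fill each atom to its normal valence:
  5 × C: 2 H each → 10
  5 × C (aromatic): no H
  4 × C: 3 H each → 12
  2 × O: no H
  1 × C (aromatic): 1 H
  1 × C: no H
  1 × N: 2 H
  1 × N (charge +1): 1 H
  1 × O: 1 H
  Total hydrogens = 27.

27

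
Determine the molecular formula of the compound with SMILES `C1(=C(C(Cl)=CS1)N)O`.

C4H4ClNOS

Heavy atoms from the SMILES: 4 C, 1 Cl, 1 N, 1 O, 1 S.
Implicit hydrogens by atom environment:
  3 × C (aromatic): no H
  1 × C (aromatic): 1 H
  1 × Cl: no H
  1 × N: 2 H
  1 × O: 1 H
  1 × S (aromatic): no H
  Total hydrogens = 4.
Molecular formula: C4H4ClNOS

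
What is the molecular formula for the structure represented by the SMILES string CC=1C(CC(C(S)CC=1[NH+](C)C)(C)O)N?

Heavy atoms from the SMILES: 11 C, 2 N, 1 O, 1 S.
Implicit hydrogens by atom environment:
  4 × C: 3 H each → 12
  3 × C: no H
  2 × C: 2 H each → 4
  2 × C: 1 H each → 2
  1 × N: 2 H
  1 × N (charge +1): 1 H
  1 × O: 1 H
  1 × S: 1 H
  Total hydrogens = 23.
Net charge +1.
Molecular formula: C11H23N2OS+

C11H23N2OS+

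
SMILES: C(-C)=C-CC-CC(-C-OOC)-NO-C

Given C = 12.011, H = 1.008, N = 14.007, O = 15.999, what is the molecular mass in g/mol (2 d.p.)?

203.28

Molecular formula: C10H21NO3.
M = 10×12.011 + 21×1.008 + 1×14.007 + 3×15.999 = 203.28 g/mol.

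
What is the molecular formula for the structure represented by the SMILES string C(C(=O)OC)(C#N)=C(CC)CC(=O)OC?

C10H13NO4

Heavy atoms from the SMILES: 10 C, 1 N, 4 O.
Implicit hydrogens by atom environment:
  5 × C: no H
  4 × O: no H
  3 × C: 3 H each → 9
  2 × C: 2 H each → 4
  1 × N: no H
  Total hydrogens = 13.
Molecular formula: C10H13NO4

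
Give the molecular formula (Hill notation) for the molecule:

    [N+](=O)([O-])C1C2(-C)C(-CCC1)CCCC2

C11H19NO2

Heavy atoms from the SMILES: 11 C, 1 N, 2 O.
Implicit hydrogens by atom environment:
  7 × C: 2 H each → 14
  2 × C: 1 H each → 2
  1 × C: 3 H
  1 × C: no H
  1 × N (charge +1): no H
  1 × O: no H
  1 × O (charge -1): no H
  Total hydrogens = 19.
Molecular formula: C11H19NO2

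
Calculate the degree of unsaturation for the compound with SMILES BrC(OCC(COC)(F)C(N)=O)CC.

1

Molecular formula from the SMILES: C8H15BrFNO3.
DoU = (2C + 2 + N − H − X)/2 = (2·8 + 2 + 1 − 15 − 2)/2 = 2/2 = 1.
(Structurally: 0 ring(s) + 1 π bond(s) = 1.)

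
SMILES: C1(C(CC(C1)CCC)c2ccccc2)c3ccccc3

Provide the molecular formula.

Heavy atoms from the SMILES: 20 C.
Implicit hydrogens by atom environment:
  10 × C (aromatic): 1 H each → 10
  4 × C: 2 H each → 8
  3 × C: 1 H each → 3
  2 × C (aromatic): no H
  1 × C: 3 H
  Total hydrogens = 24.
Molecular formula: C20H24

C20H24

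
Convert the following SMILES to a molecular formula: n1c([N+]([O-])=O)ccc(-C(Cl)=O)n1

Heavy atoms from the SMILES: 5 C, 1 Cl, 3 N, 3 O.
Implicit hydrogens by atom environment:
  2 × C (aromatic): 1 H each → 2
  2 × C (aromatic): no H
  2 × N (aromatic): no H
  2 × O: no H
  1 × C: no H
  1 × Cl: no H
  1 × N (charge +1): no H
  1 × O (charge -1): no H
  Total hydrogens = 2.
Molecular formula: C5H2ClN3O3

C5H2ClN3O3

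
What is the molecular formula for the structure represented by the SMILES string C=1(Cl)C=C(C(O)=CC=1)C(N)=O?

C7H6ClNO2

Heavy atoms from the SMILES: 7 C, 1 Cl, 1 N, 2 O.
Implicit hydrogens by atom environment:
  3 × C (aromatic): 1 H each → 3
  3 × C (aromatic): no H
  1 × C: no H
  1 × Cl: no H
  1 × N: 2 H
  1 × O: 1 H
  1 × O: no H
  Total hydrogens = 6.
Molecular formula: C7H6ClNO2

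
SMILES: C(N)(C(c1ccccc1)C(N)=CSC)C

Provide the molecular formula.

C12H18N2S

Heavy atoms from the SMILES: 12 C, 2 N, 1 S.
Implicit hydrogens by atom environment:
  5 × C (aromatic): 1 H each → 5
  3 × C: 1 H each → 3
  2 × C: 3 H each → 6
  2 × N: 2 H each → 4
  1 × C: no H
  1 × C (aromatic): no H
  1 × S: no H
  Total hydrogens = 18.
Molecular formula: C12H18N2S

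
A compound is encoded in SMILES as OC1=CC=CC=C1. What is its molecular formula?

C6H6O

Heavy atoms from the SMILES: 6 C, 1 O.
Implicit hydrogens by atom environment:
  5 × C (aromatic): 1 H each → 5
  1 × C (aromatic): no H
  1 × O: 1 H
  Total hydrogens = 6.
Molecular formula: C6H6O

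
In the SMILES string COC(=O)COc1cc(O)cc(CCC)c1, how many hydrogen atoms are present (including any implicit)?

16

Hydrogens are implicit in SMILES; fill each atom to its normal valence:
  3 × C: 2 H each → 6
  3 × C (aromatic): 1 H each → 3
  3 × C (aromatic): no H
  3 × O: no H
  2 × C: 3 H each → 6
  1 × C: no H
  1 × O: 1 H
  Total hydrogens = 16.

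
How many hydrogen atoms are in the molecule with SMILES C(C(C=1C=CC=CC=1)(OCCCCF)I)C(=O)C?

Hydrogens are implicit in SMILES; fill each atom to its normal valence:
  5 × C: 2 H each → 10
  5 × C (aromatic): 1 H each → 5
  2 × C: no H
  2 × O: no H
  1 × C: 3 H
  1 × C (aromatic): no H
  1 × F: no H
  1 × I: no H
  Total hydrogens = 18.

18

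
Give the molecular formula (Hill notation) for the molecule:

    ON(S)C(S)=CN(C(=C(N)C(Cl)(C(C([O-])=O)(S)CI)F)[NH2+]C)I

C9H14ClFI2N4O3S3

Heavy atoms from the SMILES: 9 C, 1 Cl, 1 F, 2 I, 4 N, 3 O, 3 S.
Implicit hydrogens by atom environment:
  6 × C: no H
  3 × S: 1 H each → 3
  2 × I: no H
  2 × N: no H
  1 × C: 3 H
  1 × C: 2 H
  1 × C: 1 H
  1 × Cl: no H
  1 × F: no H
  1 × N (charge +1): 2 H
  1 × N: 2 H
  1 × O: 1 H
  1 × O: no H
  1 × O (charge -1): no H
  Total hydrogens = 14.
Molecular formula: C9H14ClFI2N4O3S3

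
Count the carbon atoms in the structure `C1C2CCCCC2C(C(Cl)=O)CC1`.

The symbol for carbon appears 11 times in the SMILES. (Cl is a single chlorine, not C + l.)

11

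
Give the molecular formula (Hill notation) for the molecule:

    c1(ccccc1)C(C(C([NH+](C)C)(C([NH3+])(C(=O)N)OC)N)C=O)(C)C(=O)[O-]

C17H27N4O5+

Heavy atoms from the SMILES: 17 C, 4 N, 5 O.
Implicit hydrogens by atom environment:
  5 × C (aromatic): 1 H each → 5
  5 × C: no H
  4 × C: 3 H each → 12
  4 × O: no H
  2 × C: 1 H each → 2
  2 × N: 2 H each → 4
  1 × C (aromatic): no H
  1 × N (charge +1): 3 H
  1 × N (charge +1): 1 H
  1 × O (charge -1): no H
  Total hydrogens = 27.
Net charge +1.
Molecular formula: C17H27N4O5+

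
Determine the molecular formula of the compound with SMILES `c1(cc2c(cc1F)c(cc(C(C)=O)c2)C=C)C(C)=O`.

Heavy atoms from the SMILES: 16 C, 1 F, 2 O.
Implicit hydrogens by atom environment:
  6 × C (aromatic): no H
  4 × C (aromatic): 1 H each → 4
  2 × C: 3 H each → 6
  2 × C: no H
  2 × O: no H
  1 × C: 2 H
  1 × C: 1 H
  1 × F: no H
  Total hydrogens = 13.
Molecular formula: C16H13FO2

C16H13FO2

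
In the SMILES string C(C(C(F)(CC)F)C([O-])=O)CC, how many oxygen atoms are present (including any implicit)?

The symbol for oxygen appears 2 times in the SMILES.

2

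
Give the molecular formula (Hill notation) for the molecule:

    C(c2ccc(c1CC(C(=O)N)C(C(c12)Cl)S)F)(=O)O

C12H11ClFNO3S

Heavy atoms from the SMILES: 12 C, 1 Cl, 1 F, 1 N, 3 O, 1 S.
Implicit hydrogens by atom environment:
  4 × C (aromatic): no H
  3 × C: 1 H each → 3
  2 × C (aromatic): 1 H each → 2
  2 × C: no H
  2 × O: no H
  1 × C: 2 H
  1 × Cl: no H
  1 × F: no H
  1 × N: 2 H
  1 × O: 1 H
  1 × S: 1 H
  Total hydrogens = 11.
Molecular formula: C12H11ClFNO3S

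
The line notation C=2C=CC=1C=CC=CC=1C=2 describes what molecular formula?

Heavy atoms from the SMILES: 10 C.
Implicit hydrogens by atom environment:
  8 × C (aromatic): 1 H each → 8
  2 × C (aromatic): no H
  Total hydrogens = 8.
Molecular formula: C10H8

C10H8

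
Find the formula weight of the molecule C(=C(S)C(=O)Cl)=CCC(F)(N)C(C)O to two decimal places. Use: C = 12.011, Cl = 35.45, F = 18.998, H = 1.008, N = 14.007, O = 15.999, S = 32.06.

239.69

Molecular formula: C8H11ClFNO2S.
M = 8×12.011 + 1×35.45 + 1×18.998 + 11×1.008 + 1×14.007 + 2×15.999 + 1×32.06 = 239.69 g/mol.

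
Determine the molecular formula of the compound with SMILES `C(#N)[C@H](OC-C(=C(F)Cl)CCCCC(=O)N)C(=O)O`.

Heavy atoms from the SMILES: 11 C, 1 Cl, 1 F, 2 N, 4 O.
Implicit hydrogens by atom environment:
  5 × C: 2 H each → 10
  5 × C: no H
  3 × O: no H
  1 × C: 1 H
  1 × Cl: no H
  1 × F: no H
  1 × N: 2 H
  1 × N: no H
  1 × O: 1 H
  Total hydrogens = 14.
Molecular formula: C11H14ClFN2O4

C11H14ClFN2O4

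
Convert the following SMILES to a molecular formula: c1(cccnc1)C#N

Heavy atoms from the SMILES: 6 C, 2 N.
Implicit hydrogens by atom environment:
  4 × C (aromatic): 1 H each → 4
  1 × C (aromatic): no H
  1 × C: no H
  1 × N (aromatic): no H
  1 × N: no H
  Total hydrogens = 4.
Molecular formula: C6H4N2

C6H4N2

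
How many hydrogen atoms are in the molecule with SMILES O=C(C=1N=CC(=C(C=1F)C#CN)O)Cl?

4

Hydrogens are implicit in SMILES; fill each atom to its normal valence:
  4 × C (aromatic): no H
  3 × C: no H
  1 × C (aromatic): 1 H
  1 × Cl: no H
  1 × F: no H
  1 × N: 2 H
  1 × N (aromatic): no H
  1 × O: 1 H
  1 × O: no H
  Total hydrogens = 4.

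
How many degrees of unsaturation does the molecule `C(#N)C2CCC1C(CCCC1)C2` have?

4

Molecular formula from the SMILES: C11H17N.
DoU = (2C + 2 + N − H − X)/2 = (2·11 + 2 + 1 − 17 − 0)/2 = 8/2 = 4.
(Structurally: 2 ring(s) + 2 π bond(s) = 4.)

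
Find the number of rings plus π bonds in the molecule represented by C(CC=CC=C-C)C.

2

Molecular formula from the SMILES: C8H14.
DoU = (2C + 2 + N − H − X)/2 = (2·8 + 2 + 0 − 14 − 0)/2 = 4/2 = 2.
(Structurally: 0 ring(s) + 2 π bond(s) = 2.)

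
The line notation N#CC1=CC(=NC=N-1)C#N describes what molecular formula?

C6H2N4

Heavy atoms from the SMILES: 6 C, 4 N.
Implicit hydrogens by atom environment:
  2 × C (aromatic): 1 H each → 2
  2 × C (aromatic): no H
  2 × C: no H
  2 × N (aromatic): no H
  2 × N: no H
  Total hydrogens = 2.
Molecular formula: C6H2N4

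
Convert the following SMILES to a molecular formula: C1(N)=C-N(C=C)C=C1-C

Heavy atoms from the SMILES: 7 C, 2 N.
Implicit hydrogens by atom environment:
  2 × C (aromatic): 1 H each → 2
  2 × C (aromatic): no H
  1 × C: 3 H
  1 × C: 2 H
  1 × C: 1 H
  1 × N: 2 H
  1 × N (aromatic): no H
  Total hydrogens = 10.
Molecular formula: C7H10N2

C7H10N2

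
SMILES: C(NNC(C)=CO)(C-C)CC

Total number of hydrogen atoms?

Hydrogens are implicit in SMILES; fill each atom to its normal valence:
  3 × C: 3 H each → 9
  2 × C: 2 H each → 4
  2 × C: 1 H each → 2
  2 × N: 1 H each → 2
  1 × C: no H
  1 × O: 1 H
  Total hydrogens = 18.

18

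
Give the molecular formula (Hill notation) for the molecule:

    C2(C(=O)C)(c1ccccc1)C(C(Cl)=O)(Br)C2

C12H10BrClO2

Heavy atoms from the SMILES: 1 Br, 12 C, 1 Cl, 2 O.
Implicit hydrogens by atom environment:
  5 × C (aromatic): 1 H each → 5
  4 × C: no H
  2 × O: no H
  1 × Br: no H
  1 × C: 3 H
  1 × C: 2 H
  1 × C (aromatic): no H
  1 × Cl: no H
  Total hydrogens = 10.
Molecular formula: C12H10BrClO2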